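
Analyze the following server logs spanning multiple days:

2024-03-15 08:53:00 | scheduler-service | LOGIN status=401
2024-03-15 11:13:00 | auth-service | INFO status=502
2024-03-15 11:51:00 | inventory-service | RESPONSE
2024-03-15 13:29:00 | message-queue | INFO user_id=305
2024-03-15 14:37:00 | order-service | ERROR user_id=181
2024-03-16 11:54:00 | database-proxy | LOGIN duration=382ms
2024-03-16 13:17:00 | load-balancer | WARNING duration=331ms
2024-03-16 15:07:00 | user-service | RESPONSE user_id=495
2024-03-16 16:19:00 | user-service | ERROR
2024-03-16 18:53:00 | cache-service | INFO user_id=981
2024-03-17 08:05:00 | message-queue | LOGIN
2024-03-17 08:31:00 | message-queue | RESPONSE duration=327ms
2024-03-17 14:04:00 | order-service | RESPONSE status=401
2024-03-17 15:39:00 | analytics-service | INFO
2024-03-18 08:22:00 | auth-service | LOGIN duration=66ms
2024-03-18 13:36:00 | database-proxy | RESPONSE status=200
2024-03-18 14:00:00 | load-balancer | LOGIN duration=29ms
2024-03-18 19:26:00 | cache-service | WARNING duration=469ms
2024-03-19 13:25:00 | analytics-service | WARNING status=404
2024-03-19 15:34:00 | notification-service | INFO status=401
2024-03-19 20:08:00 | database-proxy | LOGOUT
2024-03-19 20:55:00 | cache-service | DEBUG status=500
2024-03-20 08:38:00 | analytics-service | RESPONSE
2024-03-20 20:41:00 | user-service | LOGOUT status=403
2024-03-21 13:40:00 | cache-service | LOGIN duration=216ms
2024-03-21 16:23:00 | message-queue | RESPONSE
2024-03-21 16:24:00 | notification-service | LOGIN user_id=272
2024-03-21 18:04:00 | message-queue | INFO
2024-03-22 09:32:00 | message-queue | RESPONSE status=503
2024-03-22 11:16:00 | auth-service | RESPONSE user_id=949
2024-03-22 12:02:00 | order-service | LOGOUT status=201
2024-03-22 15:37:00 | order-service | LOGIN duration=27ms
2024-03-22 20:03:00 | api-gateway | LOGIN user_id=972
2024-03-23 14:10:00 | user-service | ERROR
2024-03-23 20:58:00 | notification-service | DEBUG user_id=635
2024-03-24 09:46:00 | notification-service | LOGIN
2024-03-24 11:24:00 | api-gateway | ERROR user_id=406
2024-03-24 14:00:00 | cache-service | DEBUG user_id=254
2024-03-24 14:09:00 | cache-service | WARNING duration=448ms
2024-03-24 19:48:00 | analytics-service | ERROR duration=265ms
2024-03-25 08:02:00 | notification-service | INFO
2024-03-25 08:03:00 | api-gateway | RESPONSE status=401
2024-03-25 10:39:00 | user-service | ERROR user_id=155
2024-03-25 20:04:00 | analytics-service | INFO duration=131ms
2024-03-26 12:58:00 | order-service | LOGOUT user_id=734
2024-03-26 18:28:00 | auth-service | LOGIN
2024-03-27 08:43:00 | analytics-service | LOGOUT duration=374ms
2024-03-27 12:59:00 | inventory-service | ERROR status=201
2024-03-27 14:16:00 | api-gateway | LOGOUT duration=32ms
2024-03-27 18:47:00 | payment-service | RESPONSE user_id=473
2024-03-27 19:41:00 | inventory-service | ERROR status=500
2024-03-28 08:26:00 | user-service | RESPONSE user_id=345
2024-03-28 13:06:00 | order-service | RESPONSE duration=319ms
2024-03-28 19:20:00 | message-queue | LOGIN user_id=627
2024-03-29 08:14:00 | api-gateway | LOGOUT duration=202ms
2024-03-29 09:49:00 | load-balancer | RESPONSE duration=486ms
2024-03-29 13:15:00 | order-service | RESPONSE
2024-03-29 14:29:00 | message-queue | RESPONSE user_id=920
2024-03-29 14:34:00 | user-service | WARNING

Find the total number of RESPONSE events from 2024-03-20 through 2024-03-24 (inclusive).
4

To filter by date range:

1. Date range: 2024-03-20 through 2024-03-24, both dates inclusive
2. Filter for RESPONSE events whose date falls in this range
3. Count matching events: 4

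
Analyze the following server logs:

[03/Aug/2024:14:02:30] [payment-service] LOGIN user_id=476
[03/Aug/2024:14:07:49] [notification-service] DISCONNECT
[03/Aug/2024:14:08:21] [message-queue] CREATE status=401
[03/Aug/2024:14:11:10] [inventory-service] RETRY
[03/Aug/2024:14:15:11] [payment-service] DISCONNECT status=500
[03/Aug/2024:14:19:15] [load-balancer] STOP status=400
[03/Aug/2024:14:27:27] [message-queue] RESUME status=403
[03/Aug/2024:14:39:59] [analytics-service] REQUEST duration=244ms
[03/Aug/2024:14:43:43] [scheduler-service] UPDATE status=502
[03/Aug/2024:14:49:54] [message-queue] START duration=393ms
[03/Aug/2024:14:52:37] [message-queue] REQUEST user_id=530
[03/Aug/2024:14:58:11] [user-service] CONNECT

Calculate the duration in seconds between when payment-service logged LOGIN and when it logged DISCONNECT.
761

To find the time between events:

1. Locate the first LOGIN event for payment-service: 03/Aug/2024:14:02:30
2. Locate the first DISCONNECT event for payment-service: 03/Aug/2024:14:15:11
3. Calculate the difference: 03/Aug/2024:14:15:11 - 03/Aug/2024:14:02:30 = 761 seconds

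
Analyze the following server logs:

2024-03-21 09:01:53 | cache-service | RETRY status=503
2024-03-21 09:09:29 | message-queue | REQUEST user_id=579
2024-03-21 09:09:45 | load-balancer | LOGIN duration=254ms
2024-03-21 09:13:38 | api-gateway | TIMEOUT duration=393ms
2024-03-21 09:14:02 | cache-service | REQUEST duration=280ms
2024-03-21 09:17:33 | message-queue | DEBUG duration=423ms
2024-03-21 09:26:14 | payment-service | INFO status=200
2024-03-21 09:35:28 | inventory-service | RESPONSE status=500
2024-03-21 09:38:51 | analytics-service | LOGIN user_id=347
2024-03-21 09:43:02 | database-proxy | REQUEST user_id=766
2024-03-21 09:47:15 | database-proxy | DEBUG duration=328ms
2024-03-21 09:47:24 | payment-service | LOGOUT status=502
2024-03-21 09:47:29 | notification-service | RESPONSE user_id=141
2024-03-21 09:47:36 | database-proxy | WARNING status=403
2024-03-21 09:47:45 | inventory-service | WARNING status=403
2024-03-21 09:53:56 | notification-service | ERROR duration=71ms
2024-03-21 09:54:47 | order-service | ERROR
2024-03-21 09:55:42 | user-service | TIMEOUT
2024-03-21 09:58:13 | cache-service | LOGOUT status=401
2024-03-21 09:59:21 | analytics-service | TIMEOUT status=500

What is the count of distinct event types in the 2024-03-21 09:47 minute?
4

To count unique event types:

1. Filter events in the minute starting at 2024-03-21 09:47
2. Extract event types from matching entries
3. Count unique types: 4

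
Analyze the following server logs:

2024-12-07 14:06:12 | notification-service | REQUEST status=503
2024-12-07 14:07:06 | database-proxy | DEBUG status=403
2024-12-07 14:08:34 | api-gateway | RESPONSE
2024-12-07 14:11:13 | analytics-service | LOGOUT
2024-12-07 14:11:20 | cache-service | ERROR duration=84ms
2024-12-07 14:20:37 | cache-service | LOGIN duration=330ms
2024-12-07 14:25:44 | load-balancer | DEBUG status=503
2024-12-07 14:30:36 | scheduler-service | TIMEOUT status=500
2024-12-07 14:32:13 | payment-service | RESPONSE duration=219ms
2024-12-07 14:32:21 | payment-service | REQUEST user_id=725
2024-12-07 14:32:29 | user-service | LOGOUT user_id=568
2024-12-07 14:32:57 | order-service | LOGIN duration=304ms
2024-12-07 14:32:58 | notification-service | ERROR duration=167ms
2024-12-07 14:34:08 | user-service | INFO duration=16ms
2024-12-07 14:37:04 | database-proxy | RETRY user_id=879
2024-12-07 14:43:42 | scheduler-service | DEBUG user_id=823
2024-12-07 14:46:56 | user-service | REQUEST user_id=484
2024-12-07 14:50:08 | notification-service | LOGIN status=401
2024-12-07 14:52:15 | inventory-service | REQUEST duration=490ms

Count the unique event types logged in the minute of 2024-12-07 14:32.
5

To count unique event types:

1. Filter events in the minute starting at 2024-12-07 14:32
2. Extract event types from matching entries
3. Count unique types: 5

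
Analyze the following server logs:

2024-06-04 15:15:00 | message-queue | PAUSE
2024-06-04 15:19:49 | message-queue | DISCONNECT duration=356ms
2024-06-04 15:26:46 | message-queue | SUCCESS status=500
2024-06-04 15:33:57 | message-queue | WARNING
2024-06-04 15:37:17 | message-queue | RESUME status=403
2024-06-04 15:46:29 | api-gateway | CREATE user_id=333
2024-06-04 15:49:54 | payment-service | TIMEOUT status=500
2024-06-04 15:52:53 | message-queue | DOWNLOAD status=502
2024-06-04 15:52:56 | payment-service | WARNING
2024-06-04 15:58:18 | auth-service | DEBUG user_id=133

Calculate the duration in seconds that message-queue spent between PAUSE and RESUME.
1337

To calculate state duration:

1. Find PAUSE event for message-queue: 2024-06-04 15:15:00
2. Find RESUME event for message-queue: 2024-06-04 15:37:17
3. Calculate duration: 2024-06-04 15:37:17 - 2024-06-04 15:15:00 = 1337 seconds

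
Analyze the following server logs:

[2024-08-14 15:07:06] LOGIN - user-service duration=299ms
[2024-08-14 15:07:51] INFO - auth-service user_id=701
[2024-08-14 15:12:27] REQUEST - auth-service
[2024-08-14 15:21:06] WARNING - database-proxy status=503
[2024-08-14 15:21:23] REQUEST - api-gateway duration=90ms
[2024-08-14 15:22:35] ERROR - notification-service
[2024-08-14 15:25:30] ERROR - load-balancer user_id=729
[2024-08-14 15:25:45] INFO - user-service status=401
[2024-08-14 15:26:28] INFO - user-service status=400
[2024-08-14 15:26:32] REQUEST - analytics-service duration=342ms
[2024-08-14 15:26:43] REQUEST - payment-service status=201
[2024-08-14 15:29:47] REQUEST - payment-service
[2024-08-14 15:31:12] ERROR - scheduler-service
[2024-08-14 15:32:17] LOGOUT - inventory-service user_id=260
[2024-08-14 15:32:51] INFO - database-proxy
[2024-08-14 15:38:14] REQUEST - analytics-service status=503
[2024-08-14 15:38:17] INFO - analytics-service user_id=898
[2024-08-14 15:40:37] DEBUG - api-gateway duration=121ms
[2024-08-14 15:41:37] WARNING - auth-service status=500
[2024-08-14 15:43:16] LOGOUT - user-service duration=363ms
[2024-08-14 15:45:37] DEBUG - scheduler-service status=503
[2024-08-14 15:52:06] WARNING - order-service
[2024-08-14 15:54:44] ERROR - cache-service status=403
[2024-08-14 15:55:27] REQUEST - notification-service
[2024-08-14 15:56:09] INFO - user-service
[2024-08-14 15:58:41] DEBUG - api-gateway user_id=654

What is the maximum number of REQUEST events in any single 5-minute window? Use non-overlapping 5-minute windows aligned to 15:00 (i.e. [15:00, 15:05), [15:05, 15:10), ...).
3

To find the burst window:

1. Divide the log period into non-overlapping 5-minute windows starting at 15:00
2. Count REQUEST events in each window
3. Find the window with maximum count
4. Maximum events in a window: 3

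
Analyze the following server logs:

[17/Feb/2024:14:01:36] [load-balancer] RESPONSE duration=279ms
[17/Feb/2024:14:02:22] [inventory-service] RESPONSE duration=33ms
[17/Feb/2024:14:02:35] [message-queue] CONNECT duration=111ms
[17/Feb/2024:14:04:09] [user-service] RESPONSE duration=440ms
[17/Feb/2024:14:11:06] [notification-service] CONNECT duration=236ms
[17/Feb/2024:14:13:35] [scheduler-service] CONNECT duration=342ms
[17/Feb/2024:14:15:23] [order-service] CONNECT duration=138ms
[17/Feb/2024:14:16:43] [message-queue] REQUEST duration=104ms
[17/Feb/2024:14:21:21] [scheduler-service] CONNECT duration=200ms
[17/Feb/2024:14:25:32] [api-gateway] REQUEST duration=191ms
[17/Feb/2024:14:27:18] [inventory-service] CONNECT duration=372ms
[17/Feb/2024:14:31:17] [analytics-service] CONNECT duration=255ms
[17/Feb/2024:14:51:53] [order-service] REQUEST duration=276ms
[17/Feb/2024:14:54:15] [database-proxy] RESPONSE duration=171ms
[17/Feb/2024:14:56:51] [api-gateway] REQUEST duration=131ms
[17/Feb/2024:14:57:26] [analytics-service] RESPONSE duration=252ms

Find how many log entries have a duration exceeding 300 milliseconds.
3

To count timeouts:

1. Threshold: 300ms
2. Extract duration from each log entry
3. Count entries where duration > 300
4. Timeout count: 3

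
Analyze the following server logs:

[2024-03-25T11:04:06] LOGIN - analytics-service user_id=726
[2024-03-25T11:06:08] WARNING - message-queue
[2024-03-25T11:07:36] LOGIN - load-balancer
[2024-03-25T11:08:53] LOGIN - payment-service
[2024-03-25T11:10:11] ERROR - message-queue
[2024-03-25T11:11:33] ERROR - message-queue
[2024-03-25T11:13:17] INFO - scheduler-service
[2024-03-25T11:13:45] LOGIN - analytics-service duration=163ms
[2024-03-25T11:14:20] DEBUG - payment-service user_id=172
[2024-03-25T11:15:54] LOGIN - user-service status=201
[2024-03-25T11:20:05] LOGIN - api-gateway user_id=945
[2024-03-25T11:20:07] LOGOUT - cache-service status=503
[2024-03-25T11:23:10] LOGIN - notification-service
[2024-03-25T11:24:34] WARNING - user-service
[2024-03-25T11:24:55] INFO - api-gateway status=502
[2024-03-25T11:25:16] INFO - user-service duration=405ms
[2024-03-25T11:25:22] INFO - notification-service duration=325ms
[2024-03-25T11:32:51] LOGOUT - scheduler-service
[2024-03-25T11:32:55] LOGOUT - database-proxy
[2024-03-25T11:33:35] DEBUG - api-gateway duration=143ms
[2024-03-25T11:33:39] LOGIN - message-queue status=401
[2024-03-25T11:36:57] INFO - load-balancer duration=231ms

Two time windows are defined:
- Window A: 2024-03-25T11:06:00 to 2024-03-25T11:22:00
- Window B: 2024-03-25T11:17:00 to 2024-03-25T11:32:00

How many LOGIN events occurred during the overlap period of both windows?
1

To find overlap events:

1. Window A: 2024-03-25T11:06:00 to 2024-03-25T11:22:00
2. Window B: 2024-03-25T11:17:00 to 2024-03-25T11:32:00
3. Overlap period: 2024-03-25T11:17:00 to 2024-03-25T11:22:00
4. Count LOGIN events in overlap: 1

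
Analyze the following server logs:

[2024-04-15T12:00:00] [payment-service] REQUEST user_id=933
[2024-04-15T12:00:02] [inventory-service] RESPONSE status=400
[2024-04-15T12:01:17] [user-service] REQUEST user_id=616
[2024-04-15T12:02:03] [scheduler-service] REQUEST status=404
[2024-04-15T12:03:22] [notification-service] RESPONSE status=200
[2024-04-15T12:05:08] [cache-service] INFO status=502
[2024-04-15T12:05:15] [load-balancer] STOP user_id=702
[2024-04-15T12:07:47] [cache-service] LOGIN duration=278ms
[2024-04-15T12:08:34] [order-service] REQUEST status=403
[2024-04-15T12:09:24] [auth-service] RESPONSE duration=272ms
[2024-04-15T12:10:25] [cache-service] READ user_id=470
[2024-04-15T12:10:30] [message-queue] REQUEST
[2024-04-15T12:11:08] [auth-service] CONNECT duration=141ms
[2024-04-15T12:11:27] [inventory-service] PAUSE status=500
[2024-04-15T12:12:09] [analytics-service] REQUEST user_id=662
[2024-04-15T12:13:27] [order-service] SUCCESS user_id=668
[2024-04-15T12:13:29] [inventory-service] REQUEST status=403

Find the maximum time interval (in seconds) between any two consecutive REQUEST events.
391

To find the longest gap:

1. Extract all REQUEST events in chronological order
2. Calculate time differences between consecutive events
3. Find the maximum difference
4. Longest gap: 391 seconds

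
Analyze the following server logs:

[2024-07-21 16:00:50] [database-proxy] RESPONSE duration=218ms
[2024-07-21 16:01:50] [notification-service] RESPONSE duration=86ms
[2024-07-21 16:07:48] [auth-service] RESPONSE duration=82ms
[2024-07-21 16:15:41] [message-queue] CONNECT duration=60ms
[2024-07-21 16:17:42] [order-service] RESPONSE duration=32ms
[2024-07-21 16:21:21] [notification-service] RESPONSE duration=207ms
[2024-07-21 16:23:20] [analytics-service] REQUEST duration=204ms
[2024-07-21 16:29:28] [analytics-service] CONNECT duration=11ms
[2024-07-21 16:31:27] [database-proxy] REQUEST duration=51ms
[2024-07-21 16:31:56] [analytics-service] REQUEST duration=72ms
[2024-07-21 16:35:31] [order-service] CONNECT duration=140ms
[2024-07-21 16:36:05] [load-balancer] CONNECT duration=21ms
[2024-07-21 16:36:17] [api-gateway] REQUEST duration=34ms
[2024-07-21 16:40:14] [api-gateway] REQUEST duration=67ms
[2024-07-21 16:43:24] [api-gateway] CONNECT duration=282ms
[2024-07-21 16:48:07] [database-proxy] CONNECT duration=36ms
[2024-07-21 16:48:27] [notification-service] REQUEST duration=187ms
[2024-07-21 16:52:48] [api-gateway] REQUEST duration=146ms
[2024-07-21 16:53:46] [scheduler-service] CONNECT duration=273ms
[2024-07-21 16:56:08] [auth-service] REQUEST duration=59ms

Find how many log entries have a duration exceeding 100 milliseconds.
8

To count timeouts:

1. Threshold: 100ms
2. Extract duration from each log entry
3. Count entries where duration > 100
4. Timeout count: 8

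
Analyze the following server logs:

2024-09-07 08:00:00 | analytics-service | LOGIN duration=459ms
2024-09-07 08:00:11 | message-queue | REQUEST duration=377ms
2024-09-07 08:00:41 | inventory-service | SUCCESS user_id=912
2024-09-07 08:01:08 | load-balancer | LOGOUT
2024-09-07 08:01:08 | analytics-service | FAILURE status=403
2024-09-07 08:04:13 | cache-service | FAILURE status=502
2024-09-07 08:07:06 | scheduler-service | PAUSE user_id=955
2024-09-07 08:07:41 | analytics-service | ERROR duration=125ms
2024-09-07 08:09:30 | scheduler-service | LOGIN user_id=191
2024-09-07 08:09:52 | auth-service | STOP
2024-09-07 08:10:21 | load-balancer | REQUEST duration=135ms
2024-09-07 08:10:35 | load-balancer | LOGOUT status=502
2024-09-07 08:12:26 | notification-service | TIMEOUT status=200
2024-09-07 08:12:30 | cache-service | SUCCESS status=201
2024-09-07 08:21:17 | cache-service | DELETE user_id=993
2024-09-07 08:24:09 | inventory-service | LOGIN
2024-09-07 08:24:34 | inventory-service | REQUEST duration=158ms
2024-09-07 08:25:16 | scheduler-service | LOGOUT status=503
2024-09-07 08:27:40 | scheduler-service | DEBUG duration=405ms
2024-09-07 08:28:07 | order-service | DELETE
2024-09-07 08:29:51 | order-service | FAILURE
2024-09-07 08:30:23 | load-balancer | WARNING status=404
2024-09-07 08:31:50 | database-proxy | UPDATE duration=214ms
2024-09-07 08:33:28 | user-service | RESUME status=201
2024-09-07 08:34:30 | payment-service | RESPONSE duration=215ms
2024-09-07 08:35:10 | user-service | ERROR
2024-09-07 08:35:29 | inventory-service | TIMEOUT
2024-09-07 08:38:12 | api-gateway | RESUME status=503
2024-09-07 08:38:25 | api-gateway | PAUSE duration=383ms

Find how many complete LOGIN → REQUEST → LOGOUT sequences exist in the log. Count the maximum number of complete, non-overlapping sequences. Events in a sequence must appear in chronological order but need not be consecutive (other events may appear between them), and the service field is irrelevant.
3

To count sequences:

1. Look for pattern: LOGIN → REQUEST → LOGOUT
2. Greedily scan the log in chronological order, matching each sequence element in turn (ignoring service)
3. Each time the full pattern completes, increment the count and restart matching from the next event
4. Complete non-overlapping sequences found: 3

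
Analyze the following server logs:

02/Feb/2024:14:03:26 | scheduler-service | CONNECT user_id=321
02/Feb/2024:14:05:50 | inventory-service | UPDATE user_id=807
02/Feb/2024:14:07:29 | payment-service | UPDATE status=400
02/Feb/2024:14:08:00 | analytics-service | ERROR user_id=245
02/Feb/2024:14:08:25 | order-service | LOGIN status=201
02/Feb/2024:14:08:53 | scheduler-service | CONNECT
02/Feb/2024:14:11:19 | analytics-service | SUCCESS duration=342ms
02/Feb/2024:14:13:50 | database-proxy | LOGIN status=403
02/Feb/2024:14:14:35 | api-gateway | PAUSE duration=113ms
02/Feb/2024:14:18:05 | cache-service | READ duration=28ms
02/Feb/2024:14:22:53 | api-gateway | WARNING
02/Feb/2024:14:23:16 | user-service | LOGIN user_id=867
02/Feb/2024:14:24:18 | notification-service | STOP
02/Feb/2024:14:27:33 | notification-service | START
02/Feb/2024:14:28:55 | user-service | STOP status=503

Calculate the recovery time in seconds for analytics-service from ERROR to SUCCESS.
199

To calculate recovery time:

1. Find ERROR event for analytics-service: 02/Feb/2024:14:08:00
2. Find next SUCCESS event for analytics-service: 02/Feb/2024:14:11:19
3. Recovery time: 02/Feb/2024:14:11:19 - 02/Feb/2024:14:08:00 = 199 seconds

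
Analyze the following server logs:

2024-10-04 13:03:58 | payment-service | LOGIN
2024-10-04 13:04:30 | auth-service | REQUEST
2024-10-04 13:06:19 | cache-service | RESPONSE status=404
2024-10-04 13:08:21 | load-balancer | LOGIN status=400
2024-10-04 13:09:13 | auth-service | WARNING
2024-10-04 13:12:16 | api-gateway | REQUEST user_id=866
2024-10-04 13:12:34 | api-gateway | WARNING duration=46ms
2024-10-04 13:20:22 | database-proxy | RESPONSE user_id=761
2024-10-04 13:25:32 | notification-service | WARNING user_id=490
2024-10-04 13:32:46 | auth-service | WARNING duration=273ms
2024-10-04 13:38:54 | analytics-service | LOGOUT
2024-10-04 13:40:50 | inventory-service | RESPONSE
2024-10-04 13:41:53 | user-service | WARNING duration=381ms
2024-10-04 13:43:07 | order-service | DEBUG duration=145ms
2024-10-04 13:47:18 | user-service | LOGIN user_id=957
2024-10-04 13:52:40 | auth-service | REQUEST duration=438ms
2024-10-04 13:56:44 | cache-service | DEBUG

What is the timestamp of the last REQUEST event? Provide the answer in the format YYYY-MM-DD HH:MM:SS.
2024-10-04 13:52:40

To find the last event:

1. Filter for all REQUEST events
2. Sort by timestamp
3. Select the last one
4. Timestamp: 2024-10-04 13:52:40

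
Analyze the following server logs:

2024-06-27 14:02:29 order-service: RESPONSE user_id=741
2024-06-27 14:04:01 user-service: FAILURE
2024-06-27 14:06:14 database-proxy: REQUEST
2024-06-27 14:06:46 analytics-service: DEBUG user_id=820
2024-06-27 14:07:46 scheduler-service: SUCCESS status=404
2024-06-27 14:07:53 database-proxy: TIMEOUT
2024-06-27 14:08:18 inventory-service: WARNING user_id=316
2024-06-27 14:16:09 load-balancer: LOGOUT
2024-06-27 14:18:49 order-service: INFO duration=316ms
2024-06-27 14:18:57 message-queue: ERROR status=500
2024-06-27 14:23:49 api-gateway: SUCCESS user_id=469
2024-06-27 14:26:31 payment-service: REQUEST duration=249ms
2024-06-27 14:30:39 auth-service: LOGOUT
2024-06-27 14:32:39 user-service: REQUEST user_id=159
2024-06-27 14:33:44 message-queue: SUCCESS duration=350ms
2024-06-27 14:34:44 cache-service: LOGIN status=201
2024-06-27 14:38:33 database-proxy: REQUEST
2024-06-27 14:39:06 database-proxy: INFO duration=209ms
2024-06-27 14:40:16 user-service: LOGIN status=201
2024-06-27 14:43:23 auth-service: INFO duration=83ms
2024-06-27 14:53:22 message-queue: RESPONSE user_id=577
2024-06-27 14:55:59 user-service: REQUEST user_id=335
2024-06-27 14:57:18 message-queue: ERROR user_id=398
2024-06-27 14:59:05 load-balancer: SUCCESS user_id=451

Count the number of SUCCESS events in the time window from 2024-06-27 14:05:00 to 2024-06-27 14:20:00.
1

To count events in the time window:

1. Window boundaries: 2024-06-27 14:05:00 to 2024-06-27 14:20:00
2. Filter for SUCCESS events within this window
3. Count matching events: 1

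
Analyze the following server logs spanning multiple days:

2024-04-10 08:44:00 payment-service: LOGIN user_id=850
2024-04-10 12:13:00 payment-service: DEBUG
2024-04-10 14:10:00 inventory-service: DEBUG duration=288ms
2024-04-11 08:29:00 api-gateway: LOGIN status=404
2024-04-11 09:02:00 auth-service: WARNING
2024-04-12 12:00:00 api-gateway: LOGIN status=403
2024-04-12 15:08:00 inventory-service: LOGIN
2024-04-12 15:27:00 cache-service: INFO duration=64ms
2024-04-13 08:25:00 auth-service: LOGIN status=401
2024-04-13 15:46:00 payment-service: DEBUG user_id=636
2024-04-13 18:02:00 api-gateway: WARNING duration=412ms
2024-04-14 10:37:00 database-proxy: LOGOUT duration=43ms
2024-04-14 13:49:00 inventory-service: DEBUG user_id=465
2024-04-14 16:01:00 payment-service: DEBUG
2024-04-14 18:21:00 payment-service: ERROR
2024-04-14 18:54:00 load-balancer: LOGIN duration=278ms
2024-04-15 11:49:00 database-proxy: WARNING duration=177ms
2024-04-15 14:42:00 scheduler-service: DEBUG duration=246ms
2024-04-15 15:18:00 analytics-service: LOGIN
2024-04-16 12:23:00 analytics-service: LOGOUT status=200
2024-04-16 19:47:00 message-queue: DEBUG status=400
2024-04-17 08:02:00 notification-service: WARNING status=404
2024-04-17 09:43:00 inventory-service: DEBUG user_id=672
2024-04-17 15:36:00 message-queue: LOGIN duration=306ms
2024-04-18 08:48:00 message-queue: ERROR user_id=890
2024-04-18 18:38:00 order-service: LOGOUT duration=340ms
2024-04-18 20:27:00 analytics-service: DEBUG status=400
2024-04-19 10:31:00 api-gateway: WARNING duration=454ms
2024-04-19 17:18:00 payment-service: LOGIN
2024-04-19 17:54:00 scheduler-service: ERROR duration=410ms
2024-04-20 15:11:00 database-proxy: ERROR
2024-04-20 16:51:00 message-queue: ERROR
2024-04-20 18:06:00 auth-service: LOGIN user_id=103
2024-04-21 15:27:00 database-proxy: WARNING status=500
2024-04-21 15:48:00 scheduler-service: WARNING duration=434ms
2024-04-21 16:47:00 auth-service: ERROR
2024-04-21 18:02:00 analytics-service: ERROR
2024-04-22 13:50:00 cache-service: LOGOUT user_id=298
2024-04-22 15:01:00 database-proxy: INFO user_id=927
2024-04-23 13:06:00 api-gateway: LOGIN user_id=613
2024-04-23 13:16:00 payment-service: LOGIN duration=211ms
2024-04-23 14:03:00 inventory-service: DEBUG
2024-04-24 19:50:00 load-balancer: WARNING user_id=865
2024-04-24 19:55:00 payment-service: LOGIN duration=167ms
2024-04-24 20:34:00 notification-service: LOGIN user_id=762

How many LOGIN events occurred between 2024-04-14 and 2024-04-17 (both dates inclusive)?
3

To filter by date range:

1. Date range: 2024-04-14 through 2024-04-17, both dates inclusive
2. Filter for LOGIN events whose date falls in this range
3. Count matching events: 3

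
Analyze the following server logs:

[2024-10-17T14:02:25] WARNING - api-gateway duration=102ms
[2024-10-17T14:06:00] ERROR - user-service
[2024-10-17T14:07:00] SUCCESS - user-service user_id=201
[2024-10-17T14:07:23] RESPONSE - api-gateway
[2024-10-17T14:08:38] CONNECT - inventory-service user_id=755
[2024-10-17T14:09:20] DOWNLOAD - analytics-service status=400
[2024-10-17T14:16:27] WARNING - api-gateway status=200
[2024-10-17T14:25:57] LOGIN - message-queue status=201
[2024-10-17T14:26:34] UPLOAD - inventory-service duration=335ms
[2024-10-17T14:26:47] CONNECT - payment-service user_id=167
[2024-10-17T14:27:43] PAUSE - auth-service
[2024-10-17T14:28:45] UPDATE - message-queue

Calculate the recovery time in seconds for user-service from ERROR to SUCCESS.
60

To calculate recovery time:

1. Find ERROR event for user-service: 2024-10-17T14:06:00
2. Find next SUCCESS event for user-service: 2024-10-17T14:07:00
3. Recovery time: 2024-10-17T14:07:00 - 2024-10-17T14:06:00 = 60 seconds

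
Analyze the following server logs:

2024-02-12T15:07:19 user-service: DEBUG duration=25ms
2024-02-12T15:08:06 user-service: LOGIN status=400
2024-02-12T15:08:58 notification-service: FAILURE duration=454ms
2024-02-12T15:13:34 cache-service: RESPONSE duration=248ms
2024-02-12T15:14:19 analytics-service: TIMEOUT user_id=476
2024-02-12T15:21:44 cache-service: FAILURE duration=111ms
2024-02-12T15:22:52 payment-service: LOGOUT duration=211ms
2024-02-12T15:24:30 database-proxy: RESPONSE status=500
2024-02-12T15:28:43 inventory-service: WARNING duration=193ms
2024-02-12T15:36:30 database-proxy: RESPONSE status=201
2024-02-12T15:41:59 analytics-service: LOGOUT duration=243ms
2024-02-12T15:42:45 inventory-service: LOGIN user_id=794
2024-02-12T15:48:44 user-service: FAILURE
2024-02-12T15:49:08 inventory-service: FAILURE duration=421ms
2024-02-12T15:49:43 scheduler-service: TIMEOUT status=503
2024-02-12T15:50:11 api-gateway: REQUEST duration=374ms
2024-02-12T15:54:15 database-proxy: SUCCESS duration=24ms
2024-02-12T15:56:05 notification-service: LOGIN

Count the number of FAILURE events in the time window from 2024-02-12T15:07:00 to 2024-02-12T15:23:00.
2

To count events in the time window:

1. Window boundaries: 2024-02-12T15:07:00 to 2024-02-12T15:23:00
2. Filter for FAILURE events within this window
3. Count matching events: 2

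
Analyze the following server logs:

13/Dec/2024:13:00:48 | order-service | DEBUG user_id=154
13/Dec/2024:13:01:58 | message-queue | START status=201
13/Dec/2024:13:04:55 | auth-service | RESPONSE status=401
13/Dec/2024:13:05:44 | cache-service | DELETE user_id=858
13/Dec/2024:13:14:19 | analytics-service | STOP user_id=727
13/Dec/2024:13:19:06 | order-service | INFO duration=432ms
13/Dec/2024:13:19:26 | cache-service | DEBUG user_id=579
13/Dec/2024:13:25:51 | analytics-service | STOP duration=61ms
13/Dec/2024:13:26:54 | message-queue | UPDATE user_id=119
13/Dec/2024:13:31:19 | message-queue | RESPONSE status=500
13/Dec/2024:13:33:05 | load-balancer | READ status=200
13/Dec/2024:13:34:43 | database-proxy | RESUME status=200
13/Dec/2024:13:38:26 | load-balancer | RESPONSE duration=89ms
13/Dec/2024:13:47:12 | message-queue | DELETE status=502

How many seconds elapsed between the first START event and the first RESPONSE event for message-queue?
1761

To find the time between events:

1. Locate the first START event for message-queue: 13/Dec/2024:13:01:58
2. Locate the first RESPONSE event for message-queue: 13/Dec/2024:13:31:19
3. Calculate the difference: 13/Dec/2024:13:31:19 - 13/Dec/2024:13:01:58 = 1761 seconds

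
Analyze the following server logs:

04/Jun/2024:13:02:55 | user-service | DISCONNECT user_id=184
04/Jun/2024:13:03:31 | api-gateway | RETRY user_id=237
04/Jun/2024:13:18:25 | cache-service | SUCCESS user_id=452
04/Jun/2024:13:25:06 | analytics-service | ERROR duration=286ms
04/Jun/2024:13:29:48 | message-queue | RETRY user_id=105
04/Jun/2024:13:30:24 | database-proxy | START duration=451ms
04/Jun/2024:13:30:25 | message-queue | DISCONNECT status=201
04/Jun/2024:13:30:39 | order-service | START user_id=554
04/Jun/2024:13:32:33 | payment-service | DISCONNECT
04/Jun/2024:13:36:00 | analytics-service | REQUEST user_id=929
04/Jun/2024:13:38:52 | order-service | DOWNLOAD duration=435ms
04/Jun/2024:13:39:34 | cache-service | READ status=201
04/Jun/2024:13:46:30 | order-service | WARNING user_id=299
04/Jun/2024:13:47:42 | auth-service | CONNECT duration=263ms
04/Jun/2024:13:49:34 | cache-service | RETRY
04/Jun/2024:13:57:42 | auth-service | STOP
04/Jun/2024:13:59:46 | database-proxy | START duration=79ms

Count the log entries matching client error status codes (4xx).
0

To find matching entries:

1. Pattern to match: client error status codes (4xx)
2. Scan each log entry for the pattern
3. Count matches: 0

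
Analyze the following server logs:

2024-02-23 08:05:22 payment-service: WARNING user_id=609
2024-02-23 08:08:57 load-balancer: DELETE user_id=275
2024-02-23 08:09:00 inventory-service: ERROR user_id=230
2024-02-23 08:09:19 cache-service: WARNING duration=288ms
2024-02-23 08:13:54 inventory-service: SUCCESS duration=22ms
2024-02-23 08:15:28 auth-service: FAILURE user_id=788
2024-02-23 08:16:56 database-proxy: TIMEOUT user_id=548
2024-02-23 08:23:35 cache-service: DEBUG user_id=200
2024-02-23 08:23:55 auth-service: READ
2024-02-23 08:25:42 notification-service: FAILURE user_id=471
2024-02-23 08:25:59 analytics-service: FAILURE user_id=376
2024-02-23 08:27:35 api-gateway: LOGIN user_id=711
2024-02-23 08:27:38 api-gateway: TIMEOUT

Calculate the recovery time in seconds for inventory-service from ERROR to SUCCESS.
294

To calculate recovery time:

1. Find ERROR event for inventory-service: 2024-02-23 08:09:00
2. Find next SUCCESS event for inventory-service: 2024-02-23 08:13:54
3. Recovery time: 2024-02-23 08:13:54 - 2024-02-23 08:09:00 = 294 seconds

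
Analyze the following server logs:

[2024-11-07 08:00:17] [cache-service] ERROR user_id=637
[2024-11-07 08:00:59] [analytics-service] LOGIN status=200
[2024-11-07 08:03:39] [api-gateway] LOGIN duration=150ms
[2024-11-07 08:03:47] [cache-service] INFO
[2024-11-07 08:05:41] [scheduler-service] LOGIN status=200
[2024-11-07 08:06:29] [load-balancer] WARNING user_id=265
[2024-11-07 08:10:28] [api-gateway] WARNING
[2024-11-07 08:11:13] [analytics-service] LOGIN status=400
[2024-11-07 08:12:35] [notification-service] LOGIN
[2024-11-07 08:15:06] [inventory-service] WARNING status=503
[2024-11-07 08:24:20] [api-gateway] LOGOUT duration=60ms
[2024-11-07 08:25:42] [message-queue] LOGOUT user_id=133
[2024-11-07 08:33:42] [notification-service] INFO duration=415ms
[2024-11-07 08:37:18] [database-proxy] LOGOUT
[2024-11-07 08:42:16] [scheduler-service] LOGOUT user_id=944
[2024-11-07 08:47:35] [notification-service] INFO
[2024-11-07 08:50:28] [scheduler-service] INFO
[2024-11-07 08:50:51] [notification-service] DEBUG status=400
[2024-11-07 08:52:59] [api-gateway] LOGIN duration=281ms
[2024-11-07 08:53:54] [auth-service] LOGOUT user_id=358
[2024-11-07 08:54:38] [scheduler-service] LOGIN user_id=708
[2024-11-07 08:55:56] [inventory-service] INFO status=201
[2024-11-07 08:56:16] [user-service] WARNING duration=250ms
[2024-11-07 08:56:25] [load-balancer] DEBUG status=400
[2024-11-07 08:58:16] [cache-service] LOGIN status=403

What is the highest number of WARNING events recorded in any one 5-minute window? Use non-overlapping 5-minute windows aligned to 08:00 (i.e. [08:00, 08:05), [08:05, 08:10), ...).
1

To find the burst window:

1. Divide the log period into non-overlapping 5-minute windows starting at 08:00
2. Count WARNING events in each window
3. Find the window with maximum count
4. Maximum events in a window: 1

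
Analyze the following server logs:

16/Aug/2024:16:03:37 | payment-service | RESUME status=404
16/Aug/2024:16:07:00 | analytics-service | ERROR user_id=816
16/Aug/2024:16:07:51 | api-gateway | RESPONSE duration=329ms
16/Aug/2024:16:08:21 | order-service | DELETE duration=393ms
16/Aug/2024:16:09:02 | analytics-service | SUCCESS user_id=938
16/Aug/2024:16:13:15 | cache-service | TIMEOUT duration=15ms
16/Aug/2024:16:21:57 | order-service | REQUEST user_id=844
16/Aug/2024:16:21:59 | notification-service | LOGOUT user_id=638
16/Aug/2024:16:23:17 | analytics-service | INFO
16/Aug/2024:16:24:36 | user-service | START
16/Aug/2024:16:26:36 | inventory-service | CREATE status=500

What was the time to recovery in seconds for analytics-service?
122

To calculate recovery time:

1. Find ERROR event for analytics-service: 16/Aug/2024:16:07:00
2. Find next SUCCESS event for analytics-service: 16/Aug/2024:16:09:02
3. Recovery time: 16/Aug/2024:16:09:02 - 16/Aug/2024:16:07:00 = 122 seconds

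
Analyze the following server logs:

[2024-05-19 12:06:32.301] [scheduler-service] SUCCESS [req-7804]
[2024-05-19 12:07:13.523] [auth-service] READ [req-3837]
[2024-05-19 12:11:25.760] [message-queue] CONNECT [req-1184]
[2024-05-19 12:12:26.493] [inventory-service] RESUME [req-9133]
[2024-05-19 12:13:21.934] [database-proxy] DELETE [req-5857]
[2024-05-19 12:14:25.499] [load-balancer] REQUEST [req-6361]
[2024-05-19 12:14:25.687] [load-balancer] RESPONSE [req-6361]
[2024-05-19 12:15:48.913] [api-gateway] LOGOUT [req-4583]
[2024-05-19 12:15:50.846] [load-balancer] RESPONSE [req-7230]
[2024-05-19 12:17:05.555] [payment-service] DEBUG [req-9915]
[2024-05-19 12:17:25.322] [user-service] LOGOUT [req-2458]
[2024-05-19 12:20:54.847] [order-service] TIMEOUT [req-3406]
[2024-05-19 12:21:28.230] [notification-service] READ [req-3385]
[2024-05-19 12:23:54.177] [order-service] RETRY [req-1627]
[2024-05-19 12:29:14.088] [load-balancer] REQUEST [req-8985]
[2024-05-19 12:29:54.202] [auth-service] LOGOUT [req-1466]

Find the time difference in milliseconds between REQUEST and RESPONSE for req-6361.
188

To calculate latency:

1. Find REQUEST with id req-6361: 2024-05-19 12:14:25.499
2. Find RESPONSE with id req-6361: 2024-05-19 12:14:25.687
3. Latency: 2024-05-19 12:14:25.687 - 2024-05-19 12:14:25.499 = 188ms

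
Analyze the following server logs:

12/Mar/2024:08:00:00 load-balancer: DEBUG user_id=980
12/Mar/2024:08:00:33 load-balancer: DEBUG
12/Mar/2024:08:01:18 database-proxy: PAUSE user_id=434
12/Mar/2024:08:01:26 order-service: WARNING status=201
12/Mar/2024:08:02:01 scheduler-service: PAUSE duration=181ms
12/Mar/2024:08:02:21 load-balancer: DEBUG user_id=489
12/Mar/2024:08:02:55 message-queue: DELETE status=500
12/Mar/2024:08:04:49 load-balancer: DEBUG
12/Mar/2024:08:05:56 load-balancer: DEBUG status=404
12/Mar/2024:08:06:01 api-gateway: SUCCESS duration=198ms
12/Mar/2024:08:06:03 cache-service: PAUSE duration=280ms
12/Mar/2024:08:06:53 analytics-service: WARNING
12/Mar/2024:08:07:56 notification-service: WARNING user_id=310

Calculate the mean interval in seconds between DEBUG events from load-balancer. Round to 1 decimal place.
89.0

To calculate average interval:

1. Find all DEBUG events for load-balancer in order
2. Calculate time gaps between consecutive events
3. Compute mean of gaps: 356 / 4 = 89.0 seconds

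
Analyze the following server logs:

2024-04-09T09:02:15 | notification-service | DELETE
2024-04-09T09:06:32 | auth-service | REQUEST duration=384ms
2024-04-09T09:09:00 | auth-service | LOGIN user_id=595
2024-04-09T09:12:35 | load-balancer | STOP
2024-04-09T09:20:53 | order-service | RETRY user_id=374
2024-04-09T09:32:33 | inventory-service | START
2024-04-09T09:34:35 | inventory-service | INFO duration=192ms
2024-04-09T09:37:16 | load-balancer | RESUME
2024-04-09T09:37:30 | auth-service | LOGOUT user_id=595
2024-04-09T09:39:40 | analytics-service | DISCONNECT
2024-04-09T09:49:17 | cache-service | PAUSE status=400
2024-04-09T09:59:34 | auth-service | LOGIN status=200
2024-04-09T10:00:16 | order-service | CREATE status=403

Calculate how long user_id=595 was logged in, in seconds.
1710

To calculate session duration:

1. Find LOGIN event for user_id=595: 2024-04-09T09:09:00
2. Find LOGOUT event for user_id=595: 2024-04-09T09:37:30
3. Session duration: 2024-04-09T09:37:30 - 2024-04-09T09:09:00 = 1710 seconds (28 minutes)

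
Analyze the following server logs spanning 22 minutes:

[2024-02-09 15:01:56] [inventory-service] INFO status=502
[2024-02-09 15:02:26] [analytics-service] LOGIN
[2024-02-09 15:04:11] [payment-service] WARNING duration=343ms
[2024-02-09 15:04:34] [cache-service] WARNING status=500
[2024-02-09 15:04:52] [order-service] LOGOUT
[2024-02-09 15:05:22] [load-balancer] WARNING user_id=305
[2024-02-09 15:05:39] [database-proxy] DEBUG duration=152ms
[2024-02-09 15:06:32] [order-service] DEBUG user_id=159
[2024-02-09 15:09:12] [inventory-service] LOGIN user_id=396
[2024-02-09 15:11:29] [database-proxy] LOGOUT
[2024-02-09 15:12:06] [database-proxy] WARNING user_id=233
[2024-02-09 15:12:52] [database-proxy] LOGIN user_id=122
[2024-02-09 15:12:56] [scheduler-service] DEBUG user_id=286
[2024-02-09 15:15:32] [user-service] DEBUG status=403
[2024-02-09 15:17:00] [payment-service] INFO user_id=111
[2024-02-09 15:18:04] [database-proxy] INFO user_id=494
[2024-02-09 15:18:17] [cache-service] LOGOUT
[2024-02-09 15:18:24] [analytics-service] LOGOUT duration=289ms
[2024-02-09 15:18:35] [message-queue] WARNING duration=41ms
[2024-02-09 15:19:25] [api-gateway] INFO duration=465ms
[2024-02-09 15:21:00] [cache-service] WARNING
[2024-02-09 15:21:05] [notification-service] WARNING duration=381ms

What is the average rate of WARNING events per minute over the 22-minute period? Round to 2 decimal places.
0.32

To calculate the rate:

1. Count total WARNING events: 7
2. Total time period: 22 minutes
3. Rate = 7 / 22 = 0.32 events per minute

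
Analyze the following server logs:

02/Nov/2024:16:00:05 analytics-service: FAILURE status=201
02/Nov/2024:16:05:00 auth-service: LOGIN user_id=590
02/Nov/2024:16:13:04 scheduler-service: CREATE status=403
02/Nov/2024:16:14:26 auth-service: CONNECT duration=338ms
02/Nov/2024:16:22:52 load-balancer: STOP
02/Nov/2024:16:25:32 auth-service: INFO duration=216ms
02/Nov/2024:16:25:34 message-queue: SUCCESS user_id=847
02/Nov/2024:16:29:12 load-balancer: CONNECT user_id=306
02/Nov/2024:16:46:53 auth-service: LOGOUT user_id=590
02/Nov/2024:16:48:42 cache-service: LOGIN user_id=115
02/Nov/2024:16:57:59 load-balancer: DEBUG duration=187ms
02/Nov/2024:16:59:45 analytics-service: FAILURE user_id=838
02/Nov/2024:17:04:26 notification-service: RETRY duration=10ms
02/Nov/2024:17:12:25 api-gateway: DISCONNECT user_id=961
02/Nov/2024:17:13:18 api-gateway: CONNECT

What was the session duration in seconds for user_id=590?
2513

To calculate session duration:

1. Find LOGIN event for user_id=590: 02/Nov/2024:16:05:00
2. Find LOGOUT event for user_id=590: 02/Nov/2024:16:46:53
3. Session duration: 02/Nov/2024:16:46:53 - 02/Nov/2024:16:05:00 = 2513 seconds (41 minutes)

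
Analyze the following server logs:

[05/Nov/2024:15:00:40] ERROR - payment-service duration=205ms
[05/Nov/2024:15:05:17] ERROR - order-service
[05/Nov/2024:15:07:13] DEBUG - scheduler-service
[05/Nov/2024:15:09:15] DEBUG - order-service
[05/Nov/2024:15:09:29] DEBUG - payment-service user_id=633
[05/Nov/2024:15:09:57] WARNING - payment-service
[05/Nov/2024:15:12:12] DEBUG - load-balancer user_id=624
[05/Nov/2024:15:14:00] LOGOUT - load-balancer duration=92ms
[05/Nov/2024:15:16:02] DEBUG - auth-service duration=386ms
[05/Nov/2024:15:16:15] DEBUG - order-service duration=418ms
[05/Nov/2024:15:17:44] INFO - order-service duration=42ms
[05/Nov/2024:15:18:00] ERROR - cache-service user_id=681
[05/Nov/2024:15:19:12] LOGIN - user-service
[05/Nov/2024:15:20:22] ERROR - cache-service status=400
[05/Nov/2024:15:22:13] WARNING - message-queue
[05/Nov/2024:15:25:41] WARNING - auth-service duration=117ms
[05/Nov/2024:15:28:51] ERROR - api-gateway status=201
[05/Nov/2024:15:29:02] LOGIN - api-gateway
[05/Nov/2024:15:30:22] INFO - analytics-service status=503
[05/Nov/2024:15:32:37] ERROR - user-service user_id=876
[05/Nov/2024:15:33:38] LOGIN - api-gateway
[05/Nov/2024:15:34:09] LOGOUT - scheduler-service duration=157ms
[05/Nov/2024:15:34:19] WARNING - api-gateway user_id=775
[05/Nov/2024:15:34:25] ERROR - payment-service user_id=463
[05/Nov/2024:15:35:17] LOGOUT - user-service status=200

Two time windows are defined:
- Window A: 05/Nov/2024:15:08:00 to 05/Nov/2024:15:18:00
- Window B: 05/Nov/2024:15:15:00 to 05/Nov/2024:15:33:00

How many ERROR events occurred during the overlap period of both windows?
1

To find overlap events:

1. Window A: 05/Nov/2024:15:08:00 to 05/Nov/2024:15:18:00
2. Window B: 05/Nov/2024:15:15:00 to 05/Nov/2024:15:33:00
3. Overlap period: 05/Nov/2024:15:15:00 to 05/Nov/2024:15:18:00
4. Count ERROR events in overlap: 1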